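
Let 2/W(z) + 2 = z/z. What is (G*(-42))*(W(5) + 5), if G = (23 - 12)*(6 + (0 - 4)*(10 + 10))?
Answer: 102564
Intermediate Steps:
W(z) = -2 (W(z) = 2/(-2 + z/z) = 2/(-2 + 1) = 2/(-1) = 2*(-1) = -2)
G = -814 (G = 11*(6 - 4*20) = 11*(6 - 80) = 11*(-74) = -814)
(G*(-42))*(W(5) + 5) = (-814*(-42))*(-2 + 5) = 34188*3 = 102564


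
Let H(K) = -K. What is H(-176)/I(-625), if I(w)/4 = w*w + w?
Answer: 11/97500 ≈ 0.00011282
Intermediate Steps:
I(w) = 4*w + 4*w² (I(w) = 4*(w*w + w) = 4*(w² + w) = 4*(w + w²) = 4*w + 4*w²)
H(-176)/I(-625) = (-1*(-176))/((4*(-625)*(1 - 625))) = 176/((4*(-625)*(-624))) = 176/1560000 = 176*(1/1560000) = 11/97500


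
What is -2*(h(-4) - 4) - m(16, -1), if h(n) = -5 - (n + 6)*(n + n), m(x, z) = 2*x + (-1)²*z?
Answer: -45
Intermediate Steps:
m(x, z) = z + 2*x (m(x, z) = 2*x + 1*z = 2*x + z = z + 2*x)
h(n) = -5 - 2*n*(6 + n) (h(n) = -5 - (6 + n)*2*n = -5 - 2*n*(6 + n))
-2*(h(-4) - 4) - m(16, -1) = -2*((-5 - 12*(-4) - 2*(-4)²) - 4) - (-1 + 2*16) = -2*((-5 + 48 - 2*16) - 4) - (-1 + 32) = -2*((-5 + 48 - 32) - 4) - 1*31 = -2*(11 - 4) - 31 = -2*7 - 31 = -14 - 31 = -45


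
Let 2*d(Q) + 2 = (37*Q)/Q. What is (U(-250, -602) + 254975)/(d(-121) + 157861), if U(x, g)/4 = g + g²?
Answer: 3404366/315757 ≈ 10.782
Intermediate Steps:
U(x, g) = 4*g + 4*g² (U(x, g) = 4*(g + g²) = 4*g + 4*g²)
d(Q) = 35/2 (d(Q) = -1 + ((37*Q)/Q)/2 = -1 + (½)*37 = -1 + 37/2 = 35/2)
(U(-250, -602) + 254975)/(d(-121) + 157861) = (4*(-602)*(1 - 602) + 254975)/(35/2 + 157861) = (4*(-602)*(-601) + 254975)/(315757/2) = (1447208 + 254975)*(2/315757) = 1702183*(2/315757) = 3404366/315757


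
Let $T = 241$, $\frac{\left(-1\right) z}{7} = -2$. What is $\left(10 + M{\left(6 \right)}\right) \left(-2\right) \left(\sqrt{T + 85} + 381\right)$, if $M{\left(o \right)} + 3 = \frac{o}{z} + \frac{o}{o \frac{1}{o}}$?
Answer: $- \frac{71628}{7} - \frac{188 \sqrt{326}}{7} \approx -10717.0$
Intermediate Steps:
$z = 14$ ($z = \left(-7\right) \left(-2\right) = 14$)
$M{\left(o \right)} = -3 + \frac{15 o}{14}$ ($M{\left(o \right)} = -3 + \left(\frac{o}{14} + \frac{o}{o \frac{1}{o}}\right) = -3 + \left(o \frac{1}{14} + \frac{o}{1}\right) = -3 + \left(\frac{o}{14} + o 1\right) = -3 + \left(\frac{o}{14} + o\right) = -3 + \frac{15 o}{14}$)
$\left(10 + M{\left(6 \right)}\right) \left(-2\right) \left(\sqrt{T + 85} + 381\right) = \left(10 + \left(-3 + \frac{15}{14} \cdot 6\right)\right) \left(-2\right) \left(\sqrt{241 + 85} + 381\right) = \left(10 + \left(-3 + \frac{45}{7}\right)\right) \left(-2\right) \left(\sqrt{326} + 381\right) = \left(10 + \frac{24}{7}\right) \left(-2\right) \left(381 + \sqrt{326}\right) = \frac{94}{7} \left(-2\right) \left(381 + \sqrt{326}\right) = - \frac{188 \left(381 + \sqrt{326}\right)}{7} = - \frac{71628}{7} - \frac{188 \sqrt{326}}{7}$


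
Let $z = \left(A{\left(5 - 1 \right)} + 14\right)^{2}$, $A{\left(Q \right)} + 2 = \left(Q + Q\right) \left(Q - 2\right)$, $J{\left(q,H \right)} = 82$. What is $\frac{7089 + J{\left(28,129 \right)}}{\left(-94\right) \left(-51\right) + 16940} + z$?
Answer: $\frac{17046627}{21734} \approx 784.33$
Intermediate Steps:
$A{\left(Q \right)} = -2 + 2 Q \left(-2 + Q\right)$ ($A{\left(Q \right)} = -2 + \left(Q + Q\right) \left(Q - 2\right) = -2 + 2 Q \left(-2 + Q\right)$)
$z = 784$ ($z = \left(\left(-2 - 4 \left(5 - 1\right) + 2 \left(5 - 1\right)^{2}\right) + 14\right)^{2} = \left(\left(-2 - 16 + 2 \cdot 4^{2}\right) + 14\right)^{2} = \left(\left(-2 - 16 + 2 \cdot 16\right) + 14\right)^{2} = \left(\left(-2 - 16 + 32\right) + 14\right)^{2} = \left(14 + 14\right)^{2} = 28^{2} = 784$)
$\frac{7089 + J{\left(28,129 \right)}}{\left(-94\right) \left(-51\right) + 16940} + z = \frac{7089 + 82}{\left(-94\right) \left(-51\right) + 16940} + 784 = \frac{7171}{4794 + 16940} + 784 = \frac{7171}{21734} + 784 = \frac{17046627}{21734}$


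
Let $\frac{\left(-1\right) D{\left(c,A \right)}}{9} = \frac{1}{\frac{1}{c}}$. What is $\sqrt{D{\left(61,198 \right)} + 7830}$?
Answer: $3 \sqrt{809} \approx 85.329$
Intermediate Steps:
$D{\left(c,A \right)} = - 9 c$ ($D{\left(c,A \right)} = - \frac{9}{\frac{1}{c}} = - 9 c$)
$\sqrt{D{\left(61,198 \right)} + 7830} = \sqrt{\left(-9\right) 61 + 7830} = \sqrt{-549 + 7830} = \sqrt{7281} = 3 \sqrt{809}$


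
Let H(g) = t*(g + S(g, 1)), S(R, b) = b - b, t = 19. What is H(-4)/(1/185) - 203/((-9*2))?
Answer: -252877/18 ≈ -14049.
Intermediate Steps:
S(R, b) = 0
H(g) = 19*g (H(g) = 19*(g + 0) = 19*g)
H(-4)/(1/185) - 203/((-9*2)) = (19*(-4))/(1/185) - 203/((-9*2)) = -76/1/185 - 203/(-18) = -76*185 - 203*(-1/18) = -14060 + 203/18 = -252877/18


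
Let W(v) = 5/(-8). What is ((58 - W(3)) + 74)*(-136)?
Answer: -18037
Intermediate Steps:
W(v) = -5/8 (W(v) = 5*(-1/8) = -5/8)
((58 - W(3)) + 74)*(-136) = ((58 - 1*(-5/8)) + 74)*(-136) = ((58 + 5/8) + 74)*(-136) = (469/8 + 74)*(-136) = (1061/8)*(-136) = -18037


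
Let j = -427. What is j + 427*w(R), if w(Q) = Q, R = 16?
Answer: 6405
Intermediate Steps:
j + 427*w(R) = -427 + 427*16 = -427 + 6832 = 6405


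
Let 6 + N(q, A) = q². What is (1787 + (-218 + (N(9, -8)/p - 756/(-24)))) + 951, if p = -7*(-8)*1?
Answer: 142959/56 ≈ 2552.8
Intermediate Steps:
N(q, A) = -6 + q²
p = 56 (p = 56*1 = 56)
(1787 + (-218 + (N(9, -8)/p - 756/(-24)))) + 951 = (1787 + (-218 + ((-6 + 9²)/56 - 756/(-24)))) + 951 = (1787 + (-218 + ((-6 + 81)*(1/56) - 756*(-1/24)))) + 951 = (1787 + (-218 + (75*(1/56) + 63/2))) + 951 = (1787 + (-218 + (75/56 + 63/2))) + 951 = (1787 + (-218 + 1839/56)) + 951 = (1787 - 10369/56) + 951 = 89703/56 + 951 = 142959/56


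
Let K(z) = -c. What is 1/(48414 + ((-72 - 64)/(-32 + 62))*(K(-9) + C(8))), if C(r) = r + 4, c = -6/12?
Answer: 3/145072 ≈ 2.0679e-5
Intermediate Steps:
c = -½ (c = -6*1/12 = -½ ≈ -0.50000)
C(r) = 4 + r
K(z) = ½ (K(z) = -1*(-½) = ½)
1/(48414 + ((-72 - 64)/(-32 + 62))*(K(-9) + C(8))) = 1/(48414 + ((-72 - 64)/(-32 + 62))*(½ + (4 + 8))) = 1/(48414 + (-136/30)*(½ + 12)) = 1/(48414 - 136*1/30*(25/2)) = 1/(48414 - 68/15*25/2) = 1/(48414 - 170/3) = 1/(145072/3) = 3/145072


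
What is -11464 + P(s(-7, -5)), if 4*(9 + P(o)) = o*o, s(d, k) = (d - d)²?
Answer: -11473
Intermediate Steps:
s(d, k) = 0 (s(d, k) = 0² = 0)
P(o) = -9 + o²/4 (P(o) = -9 + (o*o)/4 = -9 + o²/4)
-11464 + P(s(-7, -5)) = -11464 + (-9 + (¼)*0²) = -11464 + (-9 + (¼)*0) = -11464 + (-9 + 0) = -11464 - 9 = -11473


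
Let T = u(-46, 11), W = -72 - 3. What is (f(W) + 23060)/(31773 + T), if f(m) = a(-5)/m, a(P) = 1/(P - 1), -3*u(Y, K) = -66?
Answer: 10377001/14307750 ≈ 0.72527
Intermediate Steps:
u(Y, K) = 22 (u(Y, K) = -1/3*(-66) = 22)
W = -75
T = 22
a(P) = 1/(-1 + P)
f(m) = -1/(6*m) (f(m) = 1/((-1 - 5)*m) = 1/((-6)*m) = -1/(6*m))
(f(W) + 23060)/(31773 + T) = (-1/6/(-75) + 23060)/(31773 + 22) = (-1/6*(-1/75) + 23060)/31795 = (1/450 + 23060)*(1/31795) = (10377001/450)*(1/31795) = 10377001/14307750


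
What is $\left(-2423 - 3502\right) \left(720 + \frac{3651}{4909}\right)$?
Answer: $- \frac{20963426175}{4909} \approx -4.2704 \cdot 10^{6}$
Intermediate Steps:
$\left(-2423 - 3502\right) \left(720 + \frac{3651}{4909}\right) = - 5925 \left(720 + 3651 \cdot \frac{1}{4909}\right) = - 5925 \left(720 + \frac{3651}{4909}\right) = \left(-5925\right) \frac{3538131}{4909} = - \frac{20963426175}{4909}$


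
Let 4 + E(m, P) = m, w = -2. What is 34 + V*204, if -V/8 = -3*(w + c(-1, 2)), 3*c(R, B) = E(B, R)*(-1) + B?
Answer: -3230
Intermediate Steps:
E(m, P) = -4 + m
c(R, B) = 4/3 (c(R, B) = ((-4 + B)*(-1) + B)/3 = ((4 - B) + B)/3 = (⅓)*4 = 4/3)
V = -16 (V = -(-24)*(-2 + 4/3) = -(-24)*(-2)/3 = -8*2 = -16)
34 + V*204 = 34 - 16*204 = 34 - 3264 = -3230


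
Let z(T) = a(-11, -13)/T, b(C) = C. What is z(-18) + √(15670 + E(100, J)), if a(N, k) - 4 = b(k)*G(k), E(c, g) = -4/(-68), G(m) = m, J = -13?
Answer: -173/18 + 3*√503183/17 ≈ 115.57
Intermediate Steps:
E(c, g) = 1/17 (E(c, g) = -4*(-1/68) = 1/17)
a(N, k) = 4 + k² (a(N, k) = 4 + k*k = 4 + k²)
z(T) = 173/T (z(T) = (4 + (-13)²)/T = (4 + 169)/T = 173/T)
z(-18) + √(15670 + E(100, J)) = 173/(-18) + √(15670 + 1/17) = 173*(-1/18) + √(266391/17) = -173/18 + 3*√503183/17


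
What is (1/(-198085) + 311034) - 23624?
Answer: 56931609849/198085 ≈ 2.8741e+5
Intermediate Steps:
(1/(-198085) + 311034) - 23624 = (-1/198085 + 311034) - 23624 = 61611169889/198085 - 23624 = 56931609849/198085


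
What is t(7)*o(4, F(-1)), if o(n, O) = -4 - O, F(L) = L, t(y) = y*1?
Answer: -21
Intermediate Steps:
t(y) = y
t(7)*o(4, F(-1)) = 7*(-4 - 1*(-1)) = 7*(-4 + 1) = 7*(-3) = -21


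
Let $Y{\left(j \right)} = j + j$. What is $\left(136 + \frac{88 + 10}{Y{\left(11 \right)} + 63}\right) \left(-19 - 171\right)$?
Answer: $- \frac{443004}{17} \approx -26059.0$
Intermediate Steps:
$Y{\left(j \right)} = 2 j$
$\left(136 + \frac{88 + 10}{Y{\left(11 \right)} + 63}\right) \left(-19 - 171\right) = \left(136 + \frac{88 + 10}{2 \cdot 11 + 63}\right) \left(-19 - 171\right) = \left(136 + \frac{98}{22 + 63}\right) \left(-190\right) = \left(136 + \frac{98}{85}\right) \left(-190\right) = \frac{11658}{85} \left(-190\right) = - \frac{443004}{17}$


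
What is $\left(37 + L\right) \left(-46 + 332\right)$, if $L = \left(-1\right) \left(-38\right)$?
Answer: $21450$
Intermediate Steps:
$L = 38$
$\left(37 + L\right) \left(-46 + 332\right) = \left(37 + 38\right) \left(-46 + 332\right) = 75 \cdot 286 = 21450$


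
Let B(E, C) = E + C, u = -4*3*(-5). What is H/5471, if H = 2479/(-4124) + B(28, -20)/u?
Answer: -28937/338436060 ≈ -8.5502e-5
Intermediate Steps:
u = 60 (u = -12*(-5) = 60)
B(E, C) = C + E
H = -28937/61860 (H = 2479/(-4124) + (-20 + 28)/60 = 2479*(-1/4124) + 8*(1/60) = -2479/4124 + 2/15 = -28937/61860 ≈ -0.46778)
H/5471 = -28937/61860/5471 = -28937/61860*1/5471 = -28937/338436060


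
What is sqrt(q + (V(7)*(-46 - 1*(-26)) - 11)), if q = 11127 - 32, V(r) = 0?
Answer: 2*sqrt(2771) ≈ 105.28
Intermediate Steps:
q = 11095
sqrt(q + (V(7)*(-46 - 1*(-26)) - 11)) = sqrt(11095 + (0*(-46 - 1*(-26)) - 11)) = sqrt(11095 + (0*(-46 + 26) - 11)) = sqrt(11095 + (0*(-20) - 11)) = sqrt(11095 + (0 - 11)) = sqrt(11095 - 11) = sqrt(11084) = 2*sqrt(2771)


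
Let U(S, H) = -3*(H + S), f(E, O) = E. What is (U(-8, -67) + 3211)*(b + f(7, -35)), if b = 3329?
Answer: 11462496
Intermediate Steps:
U(S, H) = -3*H - 3*S
(U(-8, -67) + 3211)*(b + f(7, -35)) = ((-3*(-67) - 3*(-8)) + 3211)*(3329 + 7) = ((201 + 24) + 3211)*3336 = (225 + 3211)*3336 = 3436*3336 = 11462496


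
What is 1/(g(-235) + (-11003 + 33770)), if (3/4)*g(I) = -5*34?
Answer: 3/67621 ≈ 4.4365e-5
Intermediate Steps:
g(I) = -680/3 (g(I) = 4*(-5*34)/3 = (4/3)*(-170) = -680/3)
1/(g(-235) + (-11003 + 33770)) = 1/(-680/3 + (-11003 + 33770)) = 1/(-680/3 + 22767) = 1/(67621/3) = 3/67621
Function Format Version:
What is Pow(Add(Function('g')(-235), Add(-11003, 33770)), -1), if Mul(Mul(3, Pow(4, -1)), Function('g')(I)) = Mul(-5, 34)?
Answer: Rational(3, 67621) ≈ 4.4365e-5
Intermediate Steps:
Function('g')(I) = Rational(-680, 3) (Function('g')(I) = Mul(Rational(4, 3), Mul(-5, 34)) = Mul(Rational(4, 3), -170) = Rational(-680, 3))
Pow(Add(Function('g')(-235), Add(-11003, 33770)), -1) = Pow(Add(Rational(-680, 3), Add(-11003, 33770)), -1) = Pow(Add(Rational(-680, 3), 22767), -1) = Pow(Rational(67621, 3), -1) = Rational(3, 67621)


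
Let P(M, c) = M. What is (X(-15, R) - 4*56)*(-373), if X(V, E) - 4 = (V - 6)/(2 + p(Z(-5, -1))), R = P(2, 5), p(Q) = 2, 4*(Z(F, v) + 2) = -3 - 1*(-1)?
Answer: 336073/4 ≈ 84018.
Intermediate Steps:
Z(F, v) = -5/2 (Z(F, v) = -2 + (-3 - 1*(-1))/4 = -2 + (-3 + 1)/4 = -2 + (¼)*(-2) = -2 - ½ = -5/2)
R = 2
X(V, E) = 5/2 + V/4 (X(V, E) = 4 + (V - 6)/(2 + 2) = 4 + (-6 + V)/4 = 4 + (-6 + V)*(¼) = 4 + (-3/2 + V/4) = 5/2 + V/4)
(X(-15, R) - 4*56)*(-373) = ((5/2 + (¼)*(-15)) - 4*56)*(-373) = ((5/2 - 15/4) - 224)*(-373) = (-5/4 - 224)*(-373) = -901/4*(-373) = 336073/4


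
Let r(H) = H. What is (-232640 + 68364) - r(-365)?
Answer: -163911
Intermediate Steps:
(-232640 + 68364) - r(-365) = (-232640 + 68364) - 1*(-365) = -164276 + 365 = -163911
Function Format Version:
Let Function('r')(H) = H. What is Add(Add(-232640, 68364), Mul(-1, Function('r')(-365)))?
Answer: -163911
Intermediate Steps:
Add(Add(-232640, 68364), Mul(-1, Function('r')(-365))) = Add(Add(-232640, 68364), Mul(-1, -365)) = Add(-164276, 365) = -163911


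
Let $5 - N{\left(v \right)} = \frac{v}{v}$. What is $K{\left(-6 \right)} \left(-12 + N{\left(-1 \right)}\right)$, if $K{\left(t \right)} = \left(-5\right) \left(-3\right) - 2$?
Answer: $-104$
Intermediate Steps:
$N{\left(v \right)} = 4$ ($N{\left(v \right)} = 5 - \frac{v}{v} = 5 - 1 = 4$)
$K{\left(t \right)} = 13$ ($K{\left(t \right)} = 15 - 2 = 13$)
$K{\left(-6 \right)} \left(-12 + N{\left(-1 \right)}\right) = 13 \left(-12 + 4\right) = 13 \left(-8\right) = -104$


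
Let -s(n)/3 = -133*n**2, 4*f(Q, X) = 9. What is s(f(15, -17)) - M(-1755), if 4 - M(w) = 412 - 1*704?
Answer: 27583/16 ≈ 1723.9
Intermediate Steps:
f(Q, X) = 9/4 (f(Q, X) = (1/4)*9 = 9/4)
M(w) = 296 (M(w) = 4 - (412 - 1*704) = 4 - (412 - 704) = 4 - 1*(-292) = 4 + 292 = 296)
s(n) = 399*n**2 (s(n) = -(-399)*n**2 = 399*n**2)
s(f(15, -17)) - M(-1755) = 399*(9/4)**2 - 1*296 = 399*(81/16) - 296 = 32319/16 - 296 = 27583/16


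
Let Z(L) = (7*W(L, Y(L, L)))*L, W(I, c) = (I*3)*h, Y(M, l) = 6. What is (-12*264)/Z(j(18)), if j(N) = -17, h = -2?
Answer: 528/2023 ≈ 0.26100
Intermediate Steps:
W(I, c) = -6*I (W(I, c) = (I*3)*(-2) = (3*I)*(-2) = -6*I)
Z(L) = -42*L**2 (Z(L) = (7*(-6*L))*L = (-42*L)*L = -42*L**2)
(-12*264)/Z(j(18)) = (-12*264)/((-42*(-17)**2)) = -3168/((-42*289)) = -3168/(-12138) = -3168*(-1/12138) = 528/2023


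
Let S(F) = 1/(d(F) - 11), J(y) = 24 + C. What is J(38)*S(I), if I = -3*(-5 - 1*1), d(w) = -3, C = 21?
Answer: -45/14 ≈ -3.2143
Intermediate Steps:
J(y) = 45 (J(y) = 24 + 21 = 45)
I = 18 (I = -3*(-5 - 1) = -3*(-6) = 18)
S(F) = -1/14 (S(F) = 1/(-3 - 11) = 1/(-14) = -1/14)
J(38)*S(I) = 45*(-1/14) = -45/14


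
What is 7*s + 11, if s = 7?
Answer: 60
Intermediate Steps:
7*s + 11 = 7*7 + 11 = 49 + 11 = 60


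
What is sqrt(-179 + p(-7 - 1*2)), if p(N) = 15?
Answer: 2*I*sqrt(41) ≈ 12.806*I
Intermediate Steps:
sqrt(-179 + p(-7 - 1*2)) = sqrt(-179 + 15) = sqrt(-164) = 2*I*sqrt(41)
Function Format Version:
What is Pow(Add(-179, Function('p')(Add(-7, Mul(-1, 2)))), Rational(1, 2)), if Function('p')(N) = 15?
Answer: Mul(2, I, Pow(41, Rational(1, 2))) ≈ Mul(12.806, I)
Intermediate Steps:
Pow(Add(-179, Function('p')(Add(-7, Mul(-1, 2)))), Rational(1, 2)) = Pow(Add(-179, 15), Rational(1, 2)) = Pow(-164, Rational(1, 2)) = Mul(2, I, Pow(41, Rational(1, 2)))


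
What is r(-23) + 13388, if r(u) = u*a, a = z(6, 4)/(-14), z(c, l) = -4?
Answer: 93670/7 ≈ 13381.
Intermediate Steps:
a = 2/7 (a = -4/(-14) = -4*(-1/14) = 2/7 ≈ 0.28571)
r(u) = 2*u/7 (r(u) = u*(2/7) = 2*u/7)
r(-23) + 13388 = (2/7)*(-23) + 13388 = -46/7 + 13388 = 93670/7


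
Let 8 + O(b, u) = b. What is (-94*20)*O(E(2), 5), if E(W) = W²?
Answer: 7520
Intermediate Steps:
O(b, u) = -8 + b
(-94*20)*O(E(2), 5) = (-94*20)*(-8 + 2²) = -1880*(-8 + 4) = -1880*(-4) = 7520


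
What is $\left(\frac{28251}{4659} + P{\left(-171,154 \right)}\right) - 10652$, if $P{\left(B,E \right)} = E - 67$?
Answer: $- \frac{16398028}{1553} \approx -10559.0$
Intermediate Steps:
$P{\left(B,E \right)} = -67 + E$
$\left(\frac{28251}{4659} + P{\left(-171,154 \right)}\right) - 10652 = \left(\frac{28251}{4659} + \left(-67 + 154\right)\right) - 10652 = \left(28251 \cdot \frac{1}{4659} + 87\right) - 10652 = \left(\frac{9417}{1553} + 87\right) - 10652 = \frac{144528}{1553} - 10652 = - \frac{16398028}{1553}$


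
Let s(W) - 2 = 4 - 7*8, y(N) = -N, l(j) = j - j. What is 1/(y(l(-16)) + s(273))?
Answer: -1/50 ≈ -0.020000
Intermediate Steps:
l(j) = 0
s(W) = -50 (s(W) = 2 + (4 - 7*8) = 2 + (4 - 56) = 2 - 52 = -50)
1/(y(l(-16)) + s(273)) = 1/(-1*0 - 50) = 1/(0 - 50) = 1/(-50) = -1/50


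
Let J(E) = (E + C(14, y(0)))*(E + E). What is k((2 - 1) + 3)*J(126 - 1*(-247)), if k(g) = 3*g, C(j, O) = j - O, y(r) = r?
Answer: 3464424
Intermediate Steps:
J(E) = 2*E*(14 + E) (J(E) = (E + (14 - 1*0))*(E + E) = (E + (14 + 0))*(2*E) = (E + 14)*(2*E) = (14 + E)*(2*E) = 2*E*(14 + E))
k((2 - 1) + 3)*J(126 - 1*(-247)) = (3*((2 - 1) + 3))*(2*(126 - 1*(-247))*(14 + (126 - 1*(-247)))) = (3*(1 + 3))*(2*(126 + 247)*(14 + (126 + 247))) = (3*4)*(2*373*(14 + 373)) = 12*(2*373*387) = 12*288702 = 3464424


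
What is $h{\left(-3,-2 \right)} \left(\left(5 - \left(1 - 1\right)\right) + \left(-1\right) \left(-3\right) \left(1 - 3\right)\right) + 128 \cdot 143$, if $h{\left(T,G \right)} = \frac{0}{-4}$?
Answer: $18304$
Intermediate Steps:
$h{\left(T,G \right)} = 0$ ($h{\left(T,G \right)} = 0 \left(- \frac{1}{4}\right) = 0$)
$h{\left(-3,-2 \right)} \left(\left(5 - \left(1 - 1\right)\right) + \left(-1\right) \left(-3\right) \left(1 - 3\right)\right) + 128 \cdot 143 = 0 \left(\left(5 - \left(1 - 1\right)\right) + \left(-1\right) \left(-3\right) \left(1 - 3\right)\right) + 128 \cdot 143 = 0 \left(\left(5 - \left(1 - 1\right)\right) + 3 \left(-2\right)\right) + 18304 = 0 \left(\left(5 - 0\right) - 6\right) + 18304 = 0 \left(\left(5 + 0\right) - 6\right) + 18304 = 0 \left(5 - 6\right) + 18304 = 0 \left(-1\right) + 18304 = 0 + 18304 = 18304$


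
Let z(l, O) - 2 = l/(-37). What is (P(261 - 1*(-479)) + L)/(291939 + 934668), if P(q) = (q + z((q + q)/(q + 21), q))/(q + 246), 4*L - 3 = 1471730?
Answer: 184051871351/613586437348 ≈ 0.29996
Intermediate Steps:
L = 1471733/4 (L = ¾ + (¼)*1471730 = ¾ + 735865/2 = 1471733/4 ≈ 3.6793e+5)
z(l, O) = 2 - l/37 (z(l, O) = 2 + l/(-37) = 2 + l*(-1/37) = 2 - l/37)
P(q) = (2 + q - 2*q/(37*(21 + q)))/(246 + q) (P(q) = (q + (2 - (q + q)/(37*(q + 21))))/(q + 246) = (q + (2 - 2*q/(37*(21 + q))))/(246 + q) = (2 + q - 2*q/(37*(21 + q)))/(246 + q))
(P(261 - 1*(-479)) + L)/(291939 + 934668) = ((-2*(261 - 1*(-479))/37 + (2 + (261 - 1*(-479)))*(21 + (261 - 1*(-479))))/((21 + (261 - 1*(-479)))*(246 + (261 - 1*(-479)))) + 1471733/4)/(291939 + 934668) = ((-2*(261 + 479)/37 + (2 + (261 + 479))*(21 + (261 + 479)))/((21 + (261 + 479))*(246 + (261 + 479))) + 1471733/4)/1226607 = ((-2/37*740 + (2 + 740)*(21 + 740))/((21 + 740)*(246 + 740)) + 1471733/4)*(1/1226607) = ((-40 + 742*761)/(761*986) + 1471733/4)*(1/1226607) = ((1/761)*(1/986)*(-40 + 564662) + 1471733/4)*(1/1226607) = ((1/761)*(1/986)*564622 + 1471733/4)*(1/1226607) = (282311/375173 + 1471733/4)*(1/1226607) = (552155614053/1500692)*(1/1226607) = 184051871351/613586437348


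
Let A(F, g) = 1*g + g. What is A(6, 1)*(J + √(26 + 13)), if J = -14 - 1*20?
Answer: -68 + 2*√39 ≈ -55.510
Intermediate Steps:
A(F, g) = 2*g (A(F, g) = g + g = 2*g)
J = -34 (J = -14 - 20 = -34)
A(6, 1)*(J + √(26 + 13)) = (2*1)*(-34 + √(26 + 13)) = 2*(-34 + √39) = -68 + 2*√39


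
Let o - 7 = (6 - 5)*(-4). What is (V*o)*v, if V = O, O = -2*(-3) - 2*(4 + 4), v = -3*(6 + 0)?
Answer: 540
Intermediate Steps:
v = -18 (v = -3*6 = -18)
o = 3 (o = 7 + (6 - 5)*(-4) = 7 + 1*(-4) = 7 - 4 = 3)
O = -10 (O = 6 - 2*8 = 6 - 16 = -10)
V = -10
(V*o)*v = -10*3*(-18) = -30*(-18) = 540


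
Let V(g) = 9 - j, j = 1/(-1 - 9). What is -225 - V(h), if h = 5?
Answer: -2341/10 ≈ -234.10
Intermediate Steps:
j = -1/10 (j = 1/(-10) = -1/10 ≈ -0.10000)
V(g) = 91/10 (V(g) = 9 - 1*(-1/10) = 9 + 1/10 = 91/10)
-225 - V(h) = -225 - 1*91/10 = -225 - 91/10 = -2341/10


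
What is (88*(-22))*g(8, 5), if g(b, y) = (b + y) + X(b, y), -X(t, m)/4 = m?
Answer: 13552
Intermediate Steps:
X(t, m) = -4*m
g(b, y) = b - 3*y (g(b, y) = (b + y) - 4*y = b - 3*y)
(88*(-22))*g(8, 5) = (88*(-22))*(8 - 3*5) = -1936*(8 - 15) = -1936*(-7) = 13552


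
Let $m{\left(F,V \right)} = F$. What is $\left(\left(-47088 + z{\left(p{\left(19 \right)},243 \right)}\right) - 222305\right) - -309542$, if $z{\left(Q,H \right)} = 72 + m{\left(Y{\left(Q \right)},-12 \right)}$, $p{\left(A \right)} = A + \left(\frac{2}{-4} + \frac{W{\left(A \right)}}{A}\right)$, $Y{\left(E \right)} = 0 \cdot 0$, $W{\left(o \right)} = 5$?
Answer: $40221$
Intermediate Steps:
$Y{\left(E \right)} = 0$
$p{\left(A \right)} = - \frac{1}{2} + A + \frac{5}{A}$ ($p{\left(A \right)} = A + \left(\frac{2}{-4} + \frac{5}{A}\right) = A + \left(2 \left(- \frac{1}{4}\right) + \frac{5}{A}\right) = A - \left(\frac{1}{2} - \frac{5}{A}\right) = - \frac{1}{2} + A + \frac{5}{A}$)
$z{\left(Q,H \right)} = 72$ ($z{\left(Q,H \right)} = 72 + 0 = 72$)
$\left(\left(-47088 + z{\left(p{\left(19 \right)},243 \right)}\right) - 222305\right) - -309542 = \left(\left(-47088 + 72\right) - 222305\right) - -309542 = \left(-47016 - 222305\right) + 309542 = -269321 + 309542 = 40221$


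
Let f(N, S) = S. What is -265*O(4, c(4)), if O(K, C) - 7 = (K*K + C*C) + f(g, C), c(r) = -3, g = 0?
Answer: -7685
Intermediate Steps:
O(K, C) = 7 + C + C² + K² (O(K, C) = 7 + ((K*K + C*C) + C) = 7 + ((K² + C²) + C) = 7 + ((C² + K²) + C) = 7 + (C + C² + K²) = 7 + C + C² + K²)
-265*O(4, c(4)) = -265*(7 - 3 + (-3)² + 4²) = -265*(7 - 3 + 9 + 16) = -265*29 = -7685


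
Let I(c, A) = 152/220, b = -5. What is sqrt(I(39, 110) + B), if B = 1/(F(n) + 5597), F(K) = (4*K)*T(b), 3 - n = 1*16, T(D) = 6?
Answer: sqrt(2335689895)/58135 ≈ 0.83132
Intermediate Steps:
n = -13 (n = 3 - 16 = -13)
F(K) = 24*K (F(K) = (4*K)*6 = 24*K)
I(c, A) = 38/55 (I(c, A) = 152*(1/220) = 38/55)
B = 1/5285 (B = 1/(24*(-13) + 5597) = 1/(-312 + 5597) = 1/5285 ≈ 0.00018921)
sqrt(I(39, 110) + B) = sqrt(38/55 + 1/5285) = sqrt(40177/58135) = sqrt(2335689895)/58135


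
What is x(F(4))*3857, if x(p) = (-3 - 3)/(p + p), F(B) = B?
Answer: -11571/4 ≈ -2892.8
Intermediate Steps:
x(p) = -3/p (x(p) = -6*1/(2*p) = -3/p)
x(F(4))*3857 = -3/4*3857 = -11571/4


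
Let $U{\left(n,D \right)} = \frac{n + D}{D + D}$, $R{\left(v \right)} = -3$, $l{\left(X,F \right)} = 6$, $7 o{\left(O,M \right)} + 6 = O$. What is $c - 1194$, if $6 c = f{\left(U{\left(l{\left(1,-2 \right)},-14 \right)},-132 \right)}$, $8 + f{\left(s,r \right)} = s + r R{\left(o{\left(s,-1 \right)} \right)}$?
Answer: $- \frac{7905}{7} \approx -1129.3$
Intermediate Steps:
$o{\left(O,M \right)} = - \frac{6}{7} + \frac{O}{7}$
$U{\left(n,D \right)} = \frac{D + n}{2 D}$
$f{\left(s,r \right)} = -8 + s - 3 r$ ($f{\left(s,r \right)} = -8 + \left(s + r \left(-3\right)\right) = -8 - \left(- s + 3 r\right) = -8 + s - 3 r$)
$c = \frac{453}{7}$ ($c = \frac{-8 + \frac{-14 + 6}{2 \left(-14\right)} - -396}{6} = \frac{-8 + \frac{1}{2} \left(- \frac{1}{14}\right) \left(-8\right) + 396}{6} = \frac{-8 + \frac{2}{7} + 396}{6} = \frac{1}{6} \cdot \frac{2718}{7} = \frac{453}{7} \approx 64.714$)
$c - 1194 = \frac{453}{7} - 1194 = - \frac{7905}{7}$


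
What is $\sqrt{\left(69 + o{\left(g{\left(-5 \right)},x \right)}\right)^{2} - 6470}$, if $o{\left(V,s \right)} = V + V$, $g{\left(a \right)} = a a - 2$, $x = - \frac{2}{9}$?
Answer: $\sqrt{6755} \approx 82.189$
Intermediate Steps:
$x = - \frac{2}{9}$ ($x = \left(-2\right) \frac{1}{9} = - \frac{2}{9} \approx -0.22222$)
$g{\left(a \right)} = -2 + a^{2}$ ($g{\left(a \right)} = a^{2} - 2 = -2 + a^{2}$)
$o{\left(V,s \right)} = 2 V$
$\sqrt{\left(69 + o{\left(g{\left(-5 \right)},x \right)}\right)^{2} - 6470} = \sqrt{\left(69 + 2 \left(-2 + \left(-5\right)^{2}\right)\right)^{2} - 6470} = \sqrt{\left(69 + 2 \left(-2 + 25\right)\right)^{2} - 6470} = \sqrt{\left(69 + 2 \cdot 23\right)^{2} - 6470} = \sqrt{\left(69 + 46\right)^{2} - 6470} = \sqrt{115^{2} - 6470} = \sqrt{13225 - 6470} = \sqrt{6755}$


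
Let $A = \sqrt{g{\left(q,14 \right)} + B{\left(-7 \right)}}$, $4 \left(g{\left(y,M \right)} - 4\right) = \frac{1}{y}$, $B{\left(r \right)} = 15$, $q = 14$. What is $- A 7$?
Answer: $- \frac{\sqrt{14910}}{4} \approx -30.527$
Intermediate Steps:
$g{\left(y,M \right)} = 4 + \frac{1}{4 y}$
$A = \frac{\sqrt{14910}}{28}$ ($A = \sqrt{\left(4 + \frac{1}{4 \cdot 14}\right) + 15} = \sqrt{\left(4 + \frac{1}{4} \cdot \frac{1}{14}\right) + 15} = \sqrt{\left(4 + \frac{1}{56}\right) + 15} = \sqrt{\frac{225}{56} + 15} = \sqrt{\frac{1065}{56}} = \frac{\sqrt{14910}}{28} \approx 4.3609$)
$- A 7 = - \frac{\sqrt{14910}}{28} \cdot 7 = - \frac{\sqrt{14910}}{4}$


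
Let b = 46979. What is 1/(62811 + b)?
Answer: 1/109790 ≈ 9.1083e-6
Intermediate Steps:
1/(62811 + b) = 1/(62811 + 46979) = 1/109790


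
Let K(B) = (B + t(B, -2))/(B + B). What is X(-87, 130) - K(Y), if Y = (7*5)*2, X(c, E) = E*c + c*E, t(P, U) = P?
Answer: -22621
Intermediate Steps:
X(c, E) = 2*E*c (X(c, E) = E*c + E*c = 2*E*c)
Y = 70 (Y = 35*2 = 70)
K(B) = 1 (K(B) = (B + B)/(B + B) = (2*B)/((2*B)) = (2*B)*(1/(2*B)) = 1)
X(-87, 130) - K(Y) = 2*130*(-87) - 1*1 = -22620 - 1 = -22621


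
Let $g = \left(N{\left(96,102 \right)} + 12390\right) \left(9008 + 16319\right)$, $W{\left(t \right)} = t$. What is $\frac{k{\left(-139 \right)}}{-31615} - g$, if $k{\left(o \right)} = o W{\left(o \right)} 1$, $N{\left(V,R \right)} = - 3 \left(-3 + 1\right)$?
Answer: $- \frac{9925639668901}{31615} \approx -3.1395 \cdot 10^{8}$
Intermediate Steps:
$N{\left(V,R \right)} = 6$ ($N{\left(V,R \right)} = \left(-3\right) \left(-2\right) = 6$)
$k{\left(o \right)} = o^{2}$ ($k{\left(o \right)} = o o 1 = o^{2} \cdot 1 = o^{2}$)
$g = 313953492$ ($g = \left(6 + 12390\right) \left(9008 + 16319\right) = 12396 \cdot 25327 = 313953492$)
$\frac{k{\left(-139 \right)}}{-31615} - g = \frac{\left(-139\right)^{2}}{-31615} - 313953492 = 19321 \left(- \frac{1}{31615}\right) - 313953492 = - \frac{19321}{31615} - 313953492 = - \frac{9925639668901}{31615}$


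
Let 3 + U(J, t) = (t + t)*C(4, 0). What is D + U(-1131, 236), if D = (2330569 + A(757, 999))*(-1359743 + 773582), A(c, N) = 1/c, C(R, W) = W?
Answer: -1034129112884445/757 ≈ -1.3661e+12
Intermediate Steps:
D = -1034129112882174/757 (D = (2330569 + 1/757)*(-1359743 + 773582) = (2330569 + 1/757)*(-586161) = (1764240734/757)*(-586161) = -1034129112882174/757 ≈ -1.3661e+12)
U(J, t) = -3 (U(J, t) = -3 + (t + t)*0 = -3 + (2*t)*0 = -3 + 0 = -3)
D + U(-1131, 236) = -1034129112882174/757 - 3 = -1034129112884445/757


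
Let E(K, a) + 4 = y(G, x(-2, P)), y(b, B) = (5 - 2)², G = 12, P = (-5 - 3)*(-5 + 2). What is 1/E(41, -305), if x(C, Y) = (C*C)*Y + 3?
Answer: ⅕ ≈ 0.20000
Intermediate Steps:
P = 24 (P = -8*(-3) = 24)
x(C, Y) = 3 + Y*C² (x(C, Y) = C²*Y + 3 = Y*C² + 3 = 3 + Y*C²)
y(b, B) = 9 (y(b, B) = 3² = 9)
E(K, a) = 5 (E(K, a) = -4 + 9 = 5)
1/E(41, -305) = 1/5 = ⅕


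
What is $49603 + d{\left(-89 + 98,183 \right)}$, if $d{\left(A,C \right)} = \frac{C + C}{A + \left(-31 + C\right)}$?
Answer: $\frac{7986449}{161} \approx 49605.0$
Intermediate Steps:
$d{\left(A,C \right)} = \frac{2 C}{-31 + A + C}$
$49603 + d{\left(-89 + 98,183 \right)} = 49603 + 2 \cdot 183 \frac{1}{-31 + \left(-89 + 98\right) + 183} = 49603 + 2 \cdot 183 \frac{1}{-31 + 9 + 183} = 49603 + 2 \cdot 183 \cdot \frac{1}{161} = 49603 + \frac{366}{161} = \frac{7986449}{161}$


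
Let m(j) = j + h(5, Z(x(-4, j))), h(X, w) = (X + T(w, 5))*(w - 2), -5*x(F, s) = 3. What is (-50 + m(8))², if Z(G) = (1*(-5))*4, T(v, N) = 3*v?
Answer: 1364224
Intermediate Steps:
x(F, s) = -⅗ (x(F, s) = -⅕*3 = -⅗)
Z(G) = -20 (Z(G) = -5*4 = -20)
h(X, w) = (-2 + w)*(X + 3*w) (h(X, w) = (X + 3*w)*(w - 2) = (X + 3*w)*(-2 + w) = (-2 + w)*(X + 3*w))
m(j) = 1210 + j (m(j) = j + (-6*(-20) - 2*5 + 3*(-20)² + 5*(-20)) = j + (120 - 10 + 3*400 - 100) = j + (120 - 10 + 1200 - 100) = j + 1210 = 1210 + j)
(-50 + m(8))² = (-50 + (1210 + 8))² = (-50 + 1218)² = 1168² = 1364224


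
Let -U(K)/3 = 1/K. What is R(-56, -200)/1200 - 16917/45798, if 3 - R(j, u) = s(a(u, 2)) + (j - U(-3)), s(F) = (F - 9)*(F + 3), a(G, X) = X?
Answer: -531653/1831920 ≈ -0.29022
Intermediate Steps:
U(K) = -3/K
s(F) = (-9 + F)*(3 + F)
R(j, u) = 39 - j (R(j, u) = 3 - ((-27 + 2**2 - 6*2) + (j - (-3)/(-3))) = 3 - ((-27 + 4 - 12) + (j - (-3)*(-1)/3)) = 3 - (-35 + (j - 1*1)) = 3 - (-35 + (j - 1)) = 3 - (-35 + (-1 + j)) = 3 - (-36 + j) = 3 + (36 - j) = 39 - j)
R(-56, -200)/1200 - 16917/45798 = (39 - 1*(-56))/1200 - 16917/45798 = (39 + 56)*(1/1200) - 16917*1/45798 = 95*(1/1200) - 5639/15266 = 19/240 - 5639/15266 = -531653/1831920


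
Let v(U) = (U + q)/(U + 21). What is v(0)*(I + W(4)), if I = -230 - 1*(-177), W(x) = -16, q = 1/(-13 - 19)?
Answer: 23/224 ≈ 0.10268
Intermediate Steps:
q = -1/32 (q = 1/(-32) = -1/32 ≈ -0.031250)
I = -53 (I = -230 + 177 = -53)
v(U) = (-1/32 + U)/(21 + U) (v(U) = (U - 1/32)/(U + 21) = (-1/32 + U)/(21 + U))
v(0)*(I + W(4)) = ((-1/32 + 0)/(21 + 0))*(-53 - 16) = (-1/32/21)*(-69) = ((1/21)*(-1/32))*(-69) = -1/672*(-69) = 23/224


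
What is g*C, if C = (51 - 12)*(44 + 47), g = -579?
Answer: -2054871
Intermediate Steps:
C = 3549 (C = 39*91 = 3549)
g*C = -579*3549 = -2054871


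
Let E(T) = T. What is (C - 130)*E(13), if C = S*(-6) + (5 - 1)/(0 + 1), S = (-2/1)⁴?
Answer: -2886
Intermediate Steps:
S = 16 (S = (-2*1)⁴ = (-2)⁴ = 16)
C = -92 (C = 16*(-6) + (5 - 1)/(0 + 1) = -96 + 4/1 = -96 + 4*1 = -96 + 4 = -92)
(C - 130)*E(13) = (-92 - 130)*13 = -222*13 = -2886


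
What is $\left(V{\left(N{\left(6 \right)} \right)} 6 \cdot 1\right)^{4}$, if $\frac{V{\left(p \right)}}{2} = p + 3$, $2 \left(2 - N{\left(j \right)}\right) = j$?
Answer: $331776$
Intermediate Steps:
$N{\left(j \right)} = 2 - \frac{j}{2}$
$V{\left(p \right)} = 6 + 2 p$ ($V{\left(p \right)} = 2 \left(p + 3\right) = 2 \left(3 + p\right) = 6 + 2 p$)
$\left(V{\left(N{\left(6 \right)} \right)} 6 \cdot 1\right)^{4} = \left(\left(6 + 2 \left(2 - 3\right)\right) 6 \cdot 1\right)^{4} = \left(\left(6 + 2 \left(-1\right)\right) 6 \cdot 1\right)^{4} = \left(\left(6 - 2\right) 6 \cdot 1\right)^{4} = \left(4 \cdot 6 \cdot 1\right)^{4} = \left(24 \cdot 1\right)^{4} = 24^{4} = 331776$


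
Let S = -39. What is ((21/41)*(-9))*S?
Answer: 7371/41 ≈ 179.78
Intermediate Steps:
((21/41)*(-9))*S = ((21/41)*(-9))*(-39) = -189/41*(-39) = 7371/41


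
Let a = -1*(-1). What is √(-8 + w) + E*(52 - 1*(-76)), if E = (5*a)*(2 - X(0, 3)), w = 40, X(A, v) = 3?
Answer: -640 + 4*√2 ≈ -634.34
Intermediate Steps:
a = 1
E = -5 (E = (5*1)*(2 - 1*3) = 5*(2 - 3) = 5*(-1) = -5)
√(-8 + w) + E*(52 - 1*(-76)) = √(-8 + 40) - 5*(52 - 1*(-76)) = √32 - 5*(52 + 76) = 4*√2 - 5*128 = 4*√2 - 640 = -640 + 4*√2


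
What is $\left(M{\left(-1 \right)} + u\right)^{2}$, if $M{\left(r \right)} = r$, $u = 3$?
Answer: $4$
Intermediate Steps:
$\left(M{\left(-1 \right)} + u\right)^{2} = \left(-1 + 3\right)^{2} = 2^{2} = 4$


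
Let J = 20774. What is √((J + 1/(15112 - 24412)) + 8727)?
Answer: √25515414807/930 ≈ 171.76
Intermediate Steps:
√((J + 1/(15112 - 24412)) + 8727) = √((20774 + 1/(15112 - 24412)) + 8727) = √((20774 + 1/(-9300)) + 8727) = √((20774 - 1/9300) + 8727) = √(193198199/9300 + 8727) = √(274359299/9300) = √25515414807/930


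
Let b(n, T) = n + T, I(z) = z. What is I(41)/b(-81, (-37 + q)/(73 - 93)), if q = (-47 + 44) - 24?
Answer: -205/389 ≈ -0.52699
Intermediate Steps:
q = -27 (q = -3 - 24 = -27)
b(n, T) = T + n
I(41)/b(-81, (-37 + q)/(73 - 93)) = 41/((-37 - 27)/(73 - 93) - 81) = 41/(-64/(-20) - 81) = 41/(-64*(-1/20) - 81) = 41/(16/5 - 81) = 41/(-389/5) = 41*(-5/389) = -205/389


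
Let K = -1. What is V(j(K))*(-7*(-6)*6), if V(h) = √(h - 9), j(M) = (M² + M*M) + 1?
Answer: 252*I*√6 ≈ 617.27*I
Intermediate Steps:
j(M) = 1 + 2*M² (j(M) = (M² + M²) + 1 = 2*M² + 1 = 1 + 2*M²)
V(h) = √(-9 + h)
V(j(K))*(-7*(-6)*6) = √(-9 + (1 + 2*(-1)²))*(-7*(-6)*6) = √(-9 + (1 + 2*1))*(42*6) = √(-9 + (1 + 2))*252 = √(-9 + 3)*252 = √(-6)*252 = (I*√6)*252 = 252*I*√6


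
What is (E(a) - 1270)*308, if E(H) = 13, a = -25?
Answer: -387156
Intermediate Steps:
(E(a) - 1270)*308 = (13 - 1270)*308 = -1257*308 = -387156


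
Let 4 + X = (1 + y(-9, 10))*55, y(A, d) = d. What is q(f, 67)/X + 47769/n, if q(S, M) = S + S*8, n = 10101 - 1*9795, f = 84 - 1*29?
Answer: 9620213/61302 ≈ 156.93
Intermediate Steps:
f = 55 (f = 84 - 29 = 55)
n = 306 (n = 10101 - 9795 = 306)
X = 601 (X = -4 + (1 + 10)*55 = -4 + 11*55 = -4 + 605 = 601)
q(S, M) = 9*S (q(S, M) = S + 8*S = 9*S)
q(f, 67)/X + 47769/n = (9*55)/601 + 47769/306 = 495*(1/601) + 47769*(1/306) = 495/601 + 15923/102 = 9620213/61302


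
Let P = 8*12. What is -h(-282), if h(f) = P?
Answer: -96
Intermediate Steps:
P = 96
h(f) = 96
-h(-282) = -1*96 = -96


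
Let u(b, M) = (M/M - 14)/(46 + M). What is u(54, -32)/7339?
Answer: -13/102746 ≈ -0.00012653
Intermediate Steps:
u(b, M) = -13/(46 + M) (u(b, M) = (1 - 14)/(46 + M) = -13/(46 + M))
u(54, -32)/7339 = -13/(46 - 32)/7339 = -13/14*(1/7339) = -13*1/14*(1/7339) = -13/14*1/7339 = -13/102746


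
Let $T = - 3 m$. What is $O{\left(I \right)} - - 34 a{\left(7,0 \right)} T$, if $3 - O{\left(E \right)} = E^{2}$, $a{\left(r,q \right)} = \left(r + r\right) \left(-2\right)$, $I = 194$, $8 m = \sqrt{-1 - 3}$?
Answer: $-37633 + 714 i \approx -37633.0 + 714.0 i$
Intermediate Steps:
$m = \frac{i}{4}$ ($m = \frac{\sqrt{-1 - 3}}{8} = \frac{\sqrt{-4}}{8} = \frac{2 i}{8} = \frac{i}{4} \approx 0.25 i$)
$T = - \frac{3 i}{4}$ ($T = - 3 \frac{i}{4} = - \frac{3 i}{4} \approx - 0.75 i$)
$a{\left(r,q \right)} = - 4 r$ ($a{\left(r,q \right)} = 2 r \left(-2\right) = - 4 r$)
$O{\left(E \right)} = 3 - E^{2}$
$O{\left(I \right)} - - 34 a{\left(7,0 \right)} T = \left(3 - 194^{2}\right) - - 34 \left(\left(-4\right) 7\right) \left(- \frac{3 i}{4}\right) = \left(3 - 37636\right) - \left(-34\right) \left(-28\right) \left(- \frac{3 i}{4}\right) = \left(3 - 37636\right) - 952 \left(- \frac{3 i}{4}\right) = -37633 - - 714 i = -37633 + 714 i$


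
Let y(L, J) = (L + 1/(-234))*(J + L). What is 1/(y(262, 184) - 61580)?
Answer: 117/6466601 ≈ 1.8093e-5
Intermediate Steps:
y(L, J) = (-1/234 + L)*(J + L) (y(L, J) = (L - 1/234)*(J + L) = (-1/234 + L)*(J + L))
1/(y(262, 184) - 61580) = 1/((262² - 1/234*184 - 1/234*262 + 184*262) - 61580) = 1/((68644 - 92/117 - 131/117 + 48208) - 61580) = 1/(13671461/117 - 61580) = 1/(6466601/117) = 117/6466601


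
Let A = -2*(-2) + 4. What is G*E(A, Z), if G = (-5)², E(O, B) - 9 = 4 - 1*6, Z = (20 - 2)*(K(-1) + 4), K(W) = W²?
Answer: 175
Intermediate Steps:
A = 8 (A = 4 + 4 = 8)
Z = 90 (Z = (20 - 2)*((-1)² + 4) = 18*(1 + 4) = 18*5 = 90)
E(O, B) = 7 (E(O, B) = 9 + (4 - 1*6) = 9 + (4 - 6) = 9 - 2 = 7)
G = 25
G*E(A, Z) = 25*7 = 175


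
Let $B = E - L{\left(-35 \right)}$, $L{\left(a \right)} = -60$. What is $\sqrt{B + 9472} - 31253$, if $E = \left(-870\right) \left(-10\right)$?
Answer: $-31253 + 2 \sqrt{4558} \approx -31118.0$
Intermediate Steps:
$E = 8700$
$B = 8760$ ($B = 8700 - -60 = 8700 + 60 = 8760$)
$\sqrt{B + 9472} - 31253 = \sqrt{8760 + 9472} - 31253 = \sqrt{18232} - 31253 = 2 \sqrt{4558} - 31253 = -31253 + 2 \sqrt{4558}$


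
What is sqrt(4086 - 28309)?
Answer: I*sqrt(24223) ≈ 155.64*I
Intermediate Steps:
sqrt(4086 - 28309) = sqrt(-24223) = I*sqrt(24223)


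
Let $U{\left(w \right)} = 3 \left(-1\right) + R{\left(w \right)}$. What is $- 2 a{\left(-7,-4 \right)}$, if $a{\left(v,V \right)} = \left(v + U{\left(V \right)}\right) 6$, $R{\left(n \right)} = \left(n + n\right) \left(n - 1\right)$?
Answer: $-360$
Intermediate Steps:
$R{\left(n \right)} = 2 n \left(-1 + n\right)$
$U{\left(w \right)} = -3 + 2 w \left(-1 + w\right)$ ($U{\left(w \right)} = 3 \left(-1\right) + 2 w \left(-1 + w\right) = -3 + 2 w \left(-1 + w\right)$)
$a{\left(v,V \right)} = -18 + 6 v + 12 V \left(-1 + V\right)$ ($a{\left(v,V \right)} = \left(v + \left(-3 + 2 V \left(-1 + V\right)\right)\right) 6 = \left(-3 + v + 2 V \left(-1 + V\right)\right) 6 = -18 + 6 v + 12 V \left(-1 + V\right)$)
$- 2 a{\left(-7,-4 \right)} = - 2 \left(-18 + 6 \left(-7\right) + 12 \left(-4\right) \left(-1 - 4\right)\right) = - 2 \left(-18 - 42 + 12 \left(-4\right) \left(-5\right)\right) = - 2 \left(-18 - 42 + 240\right) = \left(-2\right) 180 = -360$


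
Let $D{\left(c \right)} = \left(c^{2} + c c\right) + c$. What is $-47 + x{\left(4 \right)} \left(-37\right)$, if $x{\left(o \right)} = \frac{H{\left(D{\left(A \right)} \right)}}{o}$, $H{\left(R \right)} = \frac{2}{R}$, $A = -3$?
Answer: $- \frac{1447}{30} \approx -48.233$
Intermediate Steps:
$D{\left(c \right)} = c + 2 c^{2}$ ($D{\left(c \right)} = \left(c^{2} + c^{2}\right) + c = 2 c^{2} + c = c + 2 c^{2}$)
$x{\left(o \right)} = \frac{2}{15 o}$ ($x{\left(o \right)} = \frac{2 \frac{1}{\left(-3\right) \left(1 + 2 \left(-3\right)\right)}}{o} = \frac{2 \frac{1}{\left(-3\right) \left(1 - 6\right)}}{o} = \frac{2 \frac{1}{\left(-3\right) \left(-5\right)}}{o} = \frac{2 \cdot \frac{1}{15}}{o} = \frac{2}{15 o}$)
$-47 + x{\left(4 \right)} \left(-37\right) = -47 + \frac{2}{15 \cdot 4} \left(-37\right) = -47 + \frac{2}{15} \cdot \frac{1}{4} \left(-37\right) = -47 + \frac{1}{30} \left(-37\right) = -47 - \frac{37}{30} = - \frac{1447}{30}$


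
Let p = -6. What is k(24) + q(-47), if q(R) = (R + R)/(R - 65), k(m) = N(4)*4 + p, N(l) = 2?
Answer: 159/56 ≈ 2.8393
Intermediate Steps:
k(m) = 2 (k(m) = 2*4 - 6 = 8 - 6 = 2)
q(R) = 2*R/(-65 + R) (q(R) = (2*R)/(-65 + R) = 2*R/(-65 + R))
k(24) + q(-47) = 2 + 2*(-47)/(-65 - 47) = 2 + 2*(-47)/(-112) = 2 + 2*(-47)*(-1/112) = 2 + 47/56 = 159/56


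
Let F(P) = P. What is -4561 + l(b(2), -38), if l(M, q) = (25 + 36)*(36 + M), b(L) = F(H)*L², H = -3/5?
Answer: -12557/5 ≈ -2511.4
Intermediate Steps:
H = -⅗ (H = -3*⅕ = -⅗ ≈ -0.60000)
b(L) = -3*L²/5
l(M, q) = 2196 + 61*M (l(M, q) = 61*(36 + M) = 2196 + 61*M)
-4561 + l(b(2), -38) = -4561 + (2196 + 61*(-⅗*2²)) = -4561 + (2196 + 61*(-⅗*4)) = -4561 + (2196 + 61*(-12/5)) = -4561 + (2196 - 732/5) = -4561 + 10248/5 = -12557/5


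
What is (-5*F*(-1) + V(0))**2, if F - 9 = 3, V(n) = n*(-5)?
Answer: 3600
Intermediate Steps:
V(n) = -5*n
F = 12 (F = 9 + 3 = 12)
(-5*F*(-1) + V(0))**2 = (-5*12*(-1) - 5*0)**2 = (-60*(-1) + 0)**2 = (60 + 0)**2 = 60**2 = 3600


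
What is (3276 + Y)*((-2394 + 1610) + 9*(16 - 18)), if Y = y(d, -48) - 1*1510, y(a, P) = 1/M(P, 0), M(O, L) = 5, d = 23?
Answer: -7082462/5 ≈ -1.4165e+6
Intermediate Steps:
y(a, P) = ⅕ (y(a, P) = 1/5 = ⅕)
Y = -7549/5 (Y = ⅕ - 1*1510 = ⅕ - 1510 = -7549/5 ≈ -1509.8)
(3276 + Y)*((-2394 + 1610) + 9*(16 - 18)) = (3276 - 7549/5)*((-2394 + 1610) + 9*(16 - 18)) = 8831*(-784 + 9*(-2))/5 = 8831*(-784 - 18)/5 = (8831/5)*(-802) = -7082462/5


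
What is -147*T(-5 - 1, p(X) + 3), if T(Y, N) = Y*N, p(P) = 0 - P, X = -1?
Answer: 3528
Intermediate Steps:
p(P) = -P
T(Y, N) = N*Y
-147*T(-5 - 1, p(X) + 3) = -147*(-1*(-1) + 3)*(-5 - 1) = -147*(1 + 3)*(-6) = -588*(-6) = -147*(-24) = 3528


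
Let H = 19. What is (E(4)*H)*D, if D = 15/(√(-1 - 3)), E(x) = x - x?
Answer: 0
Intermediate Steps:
E(x) = 0
D = -15*I/2 (D = 15/(√(-4)) = 15/((2*I)) = 15*(-I/2) = -15*I/2 ≈ -7.5*I)
(E(4)*H)*D = (0*19)*(-15*I/2) = 0*(-15*I/2) = 0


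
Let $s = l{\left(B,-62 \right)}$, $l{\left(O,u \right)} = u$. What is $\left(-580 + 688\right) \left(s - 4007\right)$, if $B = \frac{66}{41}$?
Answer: $-439452$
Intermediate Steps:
$B = \frac{66}{41}$ ($B = 66 \cdot \frac{1}{41} = \frac{66}{41} \approx 1.6098$)
$s = -62$
$\left(-580 + 688\right) \left(s - 4007\right) = \left(-580 + 688\right) \left(-62 - 4007\right) = 108 \left(-4069\right) = -439452$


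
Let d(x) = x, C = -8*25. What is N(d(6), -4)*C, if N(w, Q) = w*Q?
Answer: 4800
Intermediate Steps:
C = -200
N(w, Q) = Q*w
N(d(6), -4)*C = -4*6*(-200) = -24*(-200) = 4800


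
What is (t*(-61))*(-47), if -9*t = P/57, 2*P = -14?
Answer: 20069/513 ≈ 39.121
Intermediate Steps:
P = -7 (P = (½)*(-14) = -7)
t = 7/513 (t = -(-7)/(9*57) = -⅑*(-7/57) = 7/513 ≈ 0.013645)
(t*(-61))*(-47) = ((7/513)*(-61))*(-47) = -427/513*(-47) = 20069/513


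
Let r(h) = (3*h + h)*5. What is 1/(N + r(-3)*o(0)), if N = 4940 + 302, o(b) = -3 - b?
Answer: 1/5422 ≈ 0.00018443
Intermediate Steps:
N = 5242
r(h) = 20*h (r(h) = (4*h)*5 = 20*h)
1/(N + r(-3)*o(0)) = 1/(5242 + (20*(-3))*(-3 - 1*0)) = 1/(5242 - 60*(-3 + 0)) = 1/(5242 - 60*(-3)) = 1/(5242 + 180) = 1/5422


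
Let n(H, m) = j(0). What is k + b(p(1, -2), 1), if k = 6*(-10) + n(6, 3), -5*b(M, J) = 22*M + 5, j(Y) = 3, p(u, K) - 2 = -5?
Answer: -224/5 ≈ -44.800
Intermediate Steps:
p(u, K) = -3 (p(u, K) = 2 - 5 = -3)
n(H, m) = 3
b(M, J) = -1 - 22*M/5 (b(M, J) = -(22*M + 5)/5 = -(5 + 22*M)/5 = -1 - 22*M/5)
k = -57 (k = 6*(-10) + 3 = -60 + 3 = -57)
k + b(p(1, -2), 1) = -57 + (-1 - 22/5*(-3)) = -57 + (-1 + 66/5) = -57 + 61/5 = -224/5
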